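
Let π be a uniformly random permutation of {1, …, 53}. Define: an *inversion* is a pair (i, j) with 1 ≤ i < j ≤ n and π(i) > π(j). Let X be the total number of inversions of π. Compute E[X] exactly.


Write X = Σ X_I over the C(53, 2) = 1378 pairs i < j, with X_I the indicator of one inversion.
There are 1378 indicators.
For each fixed pair i < j, the values π(i) and π(j) are two distinct elements of {1, …, 53} in uniformly random order; by symmetry P[π(i) > π(j)] = 1/2.
By linearity: E[X] = 1378 · (1/2) = C(53, 2) · (1/2) = 1378/2 = 689 ≈ 689.000000.

E[X] = 689 = 689.000000.


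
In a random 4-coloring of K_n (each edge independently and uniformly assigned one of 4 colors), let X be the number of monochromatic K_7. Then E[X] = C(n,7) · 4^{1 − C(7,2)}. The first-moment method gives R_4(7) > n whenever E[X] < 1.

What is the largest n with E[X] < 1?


We need C(n, 7) · 4^{1 − 21} < 1, i.e. C(n, 7) < 4^{21 − 1} = 1099511627776.
Check values of n near the boundary:
  n = 175: C(175, 7) = 883208107275; 883208107275 < 1099511627776? YES
  n = 176: C(176, 7) = 919790691600; 919790691600 < 1099511627776? YES
  n = 177: C(177, 7) = 957664425960; 957664425960 < 1099511627776? YES
  n = 178: C(178, 7) = 996867063280; 996867063280 < 1099511627776? YES
  n = 179: C(179, 7) = 1037437234460; 1037437234460 < 1099511627776? YES
  n = 180: C(180, 7) = 1079414463600; 1079414463600 < 1099511627776? YES
  n = 181: C(181, 7) = 1122839183400; 1122839183400 < 1099511627776? NO
  n = 182: C(182, 7) = 1167752750736; 1167752750736 < 1099511627776? NO
The largest n with C(n, 7) < 1099511627776 is n = 180 (where E[X] = 67463403975/68719476736 ≈ 0.981722). Hence R_4(7) > 180, i.e. R_4(7) ≥ 181.

Largest n = 180; hence R_4(7) > 180.


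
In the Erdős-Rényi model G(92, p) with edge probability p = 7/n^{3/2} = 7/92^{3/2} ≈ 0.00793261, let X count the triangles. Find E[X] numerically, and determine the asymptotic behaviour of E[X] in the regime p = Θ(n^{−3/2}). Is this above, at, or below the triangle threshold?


Number of potential triangles: C(92, 3) = 125580.
Each occurs with probability p³ ≈ (0.00793261)³ ≈ 4.99170483e-07.
By linearity: E[X] = C(92, 3)·p³ ≈ 125580 · 4.99170483e-07 ≈ 0.062686.
Since α = 3/2 > 1, p = c/n^{3/2} = o(1/n) is below the triangle threshold p ~ 1/n. Asymptotically E[X] ~ (c³/6)·n^{3(1−α)} = (7³/6)·n^{-1.5} → 0, so by Markov's inequality G has no triangles w.h.p.

E[X] ≈ 0.062686; in regime p = Θ(1/n^{3/2}) E[X] tends to 0 (below the triangle threshold p ~ 1/n).


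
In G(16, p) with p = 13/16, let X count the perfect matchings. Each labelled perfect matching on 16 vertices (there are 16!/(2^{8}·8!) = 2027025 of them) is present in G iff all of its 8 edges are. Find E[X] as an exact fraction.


K_16 has 16!/(2^{8}·8!) = 2027025 labelled perfect matchings.
For each such perfect matching H, let X_H = 1 if all 8 edges of H are present in G. Then P[X_H = 1] = p^{8} = (13/16)^{8} = 815730721/4294967296.
By linearity of expectation: E[X] = Σ_H E[X_H] = 2027025 · p^{8} = 2027025 · 815730721/4294967296 = 1653506564735025/4294967296.
Numerically: E[X] ≈ 384987.

E[X] = 2027025 · (13/16)^{8} = 1653506564735025/4294967296 ≈ 384987.


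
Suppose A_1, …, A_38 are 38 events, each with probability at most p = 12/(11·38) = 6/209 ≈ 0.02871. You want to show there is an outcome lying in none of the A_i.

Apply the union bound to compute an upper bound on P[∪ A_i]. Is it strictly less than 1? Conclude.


Union bound: P[∪_{i=1}^{38} A_i] ≤ Σ_i P[A_i] ≤ 38·p = 38·(6/209) = 12/11.
Numerically: 12/11 ≈ 1.09091.
Is 12/11 < 1? NO.
Since the bound 12/11 is ≥ 1, the union bound is uninformative here; it does NOT by itself certify existence.

38·p = 12/11 ≈ 1.09091; existence NOT certified by the union bound.


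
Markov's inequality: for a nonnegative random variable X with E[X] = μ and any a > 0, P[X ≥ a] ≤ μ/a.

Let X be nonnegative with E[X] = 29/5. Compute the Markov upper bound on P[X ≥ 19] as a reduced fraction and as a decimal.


μ = E[X] = 29/5, a = 19.
Markov: P[X ≥ 19] ≤ μ/a = (29/5)/19 = 29/95.
Numerically: ≈ 0.30526.
(Since a = 19 > μ = 5.80000, the bound 29/95 is < 1 and informative.)

P[X ≥ 19] ≤ 29/95 ≈ 0.30526.


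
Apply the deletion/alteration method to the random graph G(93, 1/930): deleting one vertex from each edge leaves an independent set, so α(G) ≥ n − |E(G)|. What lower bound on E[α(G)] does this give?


E[|E(G)|] = C(93, 2)·p = 4278 · (1/930) = 23/5.
E[α(G)] ≥ n − E[|E(G)|] = 93 − 23/5 = 442/5.
Numerically: ≈ 88.40000.
(This is only a lower bound; the true E[α(G)] may be larger.)

E[α(G)] ≥ 442/5 ≈ 88.40000.


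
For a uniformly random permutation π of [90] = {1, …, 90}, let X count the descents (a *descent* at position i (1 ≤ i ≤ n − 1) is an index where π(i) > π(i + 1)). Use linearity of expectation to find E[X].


Write X = Σ X_I over i = 1, …, 89, with X_I the indicator of one descent.
There are 89 indicators.
For each fixed i, the pair (π(i), π(i+1)) is a uniformly random ordered pair of distinct values from {1, …, 90}; by symmetry P[π(i) > π(i+1)] = 1/2.
By linearity: E[X] = 89 · (1/2) = (90 − 1) · (1/2) = 89/2 ≈ 44.500.

E[X] = 89/2 = 44.500.


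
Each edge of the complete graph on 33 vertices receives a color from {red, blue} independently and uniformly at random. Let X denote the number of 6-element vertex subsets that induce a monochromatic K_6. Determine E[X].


Let X = Σ_S X_S over the C(33, 6) = 1107568 subsets S of size 6, where X_S = 1 if the K_6 on S is monochromatic.
For a fixed S, the K_6 on S has C(6, 2) = 15 edges. P[all 15 edges red] = (1/2)^15, and likewise for blue, so P[monochromatic] = 2·(1/2)^15 = 2^{1 − 15} = 1/16384.
By linearity of expectation: E[X] = C(33, 6) · 2^{1 − 15} = 1107568 · 1/16384 = 69223/1024.
Numerically: E[X] ≈ 67.6006.

E[X] = C(33,6)·2^(1−C(6,2)) = 69223/1024 ≈ 67.6006.


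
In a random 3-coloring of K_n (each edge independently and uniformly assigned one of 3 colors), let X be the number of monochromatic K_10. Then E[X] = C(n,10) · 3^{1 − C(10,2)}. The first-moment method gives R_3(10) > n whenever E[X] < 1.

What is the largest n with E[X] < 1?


We need C(n, 10) · 3^{1 − 45} < 1, i.e. C(n, 10) < 3^{45 − 1} = 984770902183611232881.
Check values of n near the boundary:
  n = 569: C(569, 10) = 905357721286137524328; 905357721286137524328 < 984770902183611232881? YES
  n = 570: C(570, 10) = 921524823451961408691; 921524823451961408691 < 984770902183611232881? YES
  n = 571: C(571, 10) = 937951290893172842001; 937951290893172842001 < 984770902183611232881? YES
  n = 572: C(572, 10) = 954640815642161682606; 954640815642161682606 < 984770902183611232881? YES
  n = 573: C(573, 10) = 971597135635805762226; 971597135635805762226 < 984770902183611232881? YES
  n = 574: C(574, 10) = 988824035203816502691; 988824035203816502691 < 984770902183611232881? NO
The largest n with C(n, 10) < 984770902183611232881 is n = 573 (where E[X] = 35985079097622435638/36472996377170786403 ≈ 0.987). Hence R_3(10) > 573, i.e. R_3(10) ≥ 574.

Largest n = 573; hence R_3(10) > 573.


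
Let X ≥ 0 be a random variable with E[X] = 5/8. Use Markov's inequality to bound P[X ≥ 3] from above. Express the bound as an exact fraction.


μ = E[X] = 5/8, a = 3.
Markov: P[X ≥ 3] ≤ μ/a = (5/8)/3 = 5/24.
Numerically: ≈ 0.20833.
(Since a = 3 > μ = 0.62500, the bound 5/24 is < 1 and informative.)

P[X ≥ 3] ≤ 5/24 ≈ 0.20833.


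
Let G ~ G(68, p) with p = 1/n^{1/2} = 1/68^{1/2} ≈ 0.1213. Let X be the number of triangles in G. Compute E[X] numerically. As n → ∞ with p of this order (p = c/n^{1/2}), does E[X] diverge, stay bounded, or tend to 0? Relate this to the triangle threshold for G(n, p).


Number of potential triangles: C(68, 3) = 50116.
Each occurs with probability p³ ≈ (0.1213)³ ≈ 1.783350e-03.
By linearity: E[X] = C(68, 3)·p³ ≈ 50116 · 1.783350e-03 ≈ 89.3744.
Since α = 1/2 < 1, p = c/n^{1/2} ≫ 1/n is above the triangle threshold p ~ 1/n. Asymptotically E[X] ~ (c³/6)·n^{3(1−α)} = (1³/6)·n^{1.5} → ∞; triangles are abundant w.h.p.

E[X] ≈ 89.3744; in regime p = Θ(1/n^{1/2}) E[X] diverges (above the triangle threshold p ~ 1/n).


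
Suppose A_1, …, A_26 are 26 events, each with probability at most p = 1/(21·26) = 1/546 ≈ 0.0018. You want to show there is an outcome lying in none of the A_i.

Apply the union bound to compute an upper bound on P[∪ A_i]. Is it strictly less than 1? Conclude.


Union bound: P[∪_{i=1}^{26} A_i] ≤ Σ_i P[A_i] ≤ 26·p = 26·(1/546) = 1/21.
Numerically: 1/21 ≈ 0.0476.
Is 1/21 < 1? YES.
Since P[∪ A_i] ≤ 1/21 < 1, the complement has P[∩ A_i^c] ≥ 1 − 1/21 = 20/21 > 0, so some outcome avoids every A_i.

26·p = 1/21 ≈ 0.0476; existence CERTIFIED by the union bound.


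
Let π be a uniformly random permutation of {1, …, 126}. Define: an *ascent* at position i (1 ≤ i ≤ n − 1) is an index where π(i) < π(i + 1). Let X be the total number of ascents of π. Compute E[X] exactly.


Write X = Σ X_I over i = 1, …, 125, with X_I the indicator of one ascent.
There are 125 indicators.
For each fixed i, the pair (π(i), π(i+1)) is a uniformly random ordered pair of distinct values from {1, …, 126}; by symmetry P[π(i) < π(i+1)] = 1/2.
By linearity: E[X] = 125 · (1/2) = (126 − 1) · (1/2) = 125/2 ≈ 62.50000.

E[X] = 125/2 = 62.50000.


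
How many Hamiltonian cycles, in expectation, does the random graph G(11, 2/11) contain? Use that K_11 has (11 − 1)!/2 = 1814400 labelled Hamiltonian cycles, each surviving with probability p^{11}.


K_11 has (11 − 1)!/2 = 1814400 labelled Hamiltonian cycles.
For each such Hamiltonian cycle H, let X_H = 1 if all 11 edges of H are present in G. Then P[X_H = 1] = p^{11} = (2/11)^{11} = 2048/285311670611.
By linearity: E[X] = Σ_H E[X_H] = 1814400 · p^{11} = 1814400 · 2048/285311670611 = 3715891200/285311670611.
Numerically: E[X] ≈ 0.01302.

E[X] = 1814400 · (2/11)^{11} = 3715891200/285311670611 ≈ 0.01302.


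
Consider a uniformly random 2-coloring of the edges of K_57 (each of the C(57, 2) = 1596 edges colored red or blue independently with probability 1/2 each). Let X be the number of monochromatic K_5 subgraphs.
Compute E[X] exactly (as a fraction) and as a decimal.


Let X = Σ_S X_S over the C(57, 5) = 4187106 subsets S of size 5, where X_S = 1 if the K_5 on S is monochromatic.
For a fixed S, the K_5 on S has C(5, 2) = 10 edges. P[all 10 edges red] = (1/2)^10, and likewise for blue, so P[monochromatic] = 2·(1/2)^10 = 2^{1 − 10} = 1/512.
By linearity: E[X] = C(57, 5) · 2^{1 − 10} = 4187106 · 1/512 = 2093553/256.
Numerically: E[X] ≈ 8177.941406.

E[X] = C(57,5)·2^(1−C(5,2)) = 2093553/256 ≈ 8177.941406.


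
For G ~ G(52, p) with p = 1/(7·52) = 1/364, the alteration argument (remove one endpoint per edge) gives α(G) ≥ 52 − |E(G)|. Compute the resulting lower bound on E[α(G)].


E[|E(G)|] = C(52, 2)·p = 1326 · (1/364) = 51/14.
E[α(G)] ≥ n − E[|E(G)|] = 52 − 51/14 = 677/14.
Numerically: ≈ 48.357143.
(This is only a lower bound; the true E[α(G)] may be larger.)

E[α(G)] ≥ 677/14 ≈ 48.357143.


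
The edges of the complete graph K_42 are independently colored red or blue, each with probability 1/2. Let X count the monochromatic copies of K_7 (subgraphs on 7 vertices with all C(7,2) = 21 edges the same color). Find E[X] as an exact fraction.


Let X = Σ_S X_S over the C(42, 7) = 26978328 subsets S of size 7, where X_S = 1 if the K_7 on S is monochromatic.
For a fixed S, the K_7 on S has C(7, 2) = 21 edges. P[all 21 edges red] = (1/2)^21, and likewise for blue, so P[monochromatic] = 2·(1/2)^21 = 2^{1 − 21} = 1/1048576.
By linearity of expectation: E[X] = C(42, 7) · 2^{1 − 21} = 26978328 · 1/1048576 = 3372291/131072.
Numerically: E[X] ≈ 25.729.

E[X] = C(42,7)·2^(1−C(7,2)) = 3372291/131072 ≈ 25.729.


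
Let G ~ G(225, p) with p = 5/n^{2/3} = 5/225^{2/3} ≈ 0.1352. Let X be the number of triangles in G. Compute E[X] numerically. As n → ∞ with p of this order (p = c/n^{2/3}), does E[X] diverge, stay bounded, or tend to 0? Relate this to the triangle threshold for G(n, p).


Number of potential triangles: C(225, 3) = 1873200.
Each occurs with probability p³ ≈ (0.1352)³ ≈ 2.469136e-03.
By linearity: E[X] = C(225, 3)·p³ ≈ 1873200 · 2.469136e-03 ≈ 4625.1852.
Since α = 2/3 < 1, p = c/n^{2/3} ≫ 1/n is above the triangle threshold p ~ 1/n. Asymptotically E[X] ~ (c³/6)·n^{3(1−α)} = (5³/6)·n^{1} → ∞; triangles are abundant w.h.p.

E[X] ≈ 4625.1852; in regime p = Θ(1/n^{2/3}) E[X] diverges (above the triangle threshold p ~ 1/n).


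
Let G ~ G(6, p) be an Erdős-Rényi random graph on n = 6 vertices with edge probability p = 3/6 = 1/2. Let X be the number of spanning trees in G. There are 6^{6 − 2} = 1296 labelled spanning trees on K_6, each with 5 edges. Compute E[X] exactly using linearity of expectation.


K_6 has 6^{6 − 2} = 1296 labelled spanning trees.
For each such spanning tree H, let X_H = 1 if all 5 edges of H are present in G. Then P[X_H = 1] = p^{5} = (1/2)^{5} = 1/32.
Summing the indicators: E[X] = Σ_H E[X_H] = 1296 · p^{5} = 1296 · 1/32 = 81/2.
Numerically: E[X] ≈ 40.5.

E[X] = 1296 · (1/2)^{5} = 81/2 ≈ 40.5.


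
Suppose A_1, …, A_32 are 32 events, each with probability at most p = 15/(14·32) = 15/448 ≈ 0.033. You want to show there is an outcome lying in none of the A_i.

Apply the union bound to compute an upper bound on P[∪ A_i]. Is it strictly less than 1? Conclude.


Union bound: P[∪_{i=1}^{32} A_i] ≤ Σ_i P[A_i] ≤ 32·p = 32·(15/448) = 15/14.
Numerically: 15/14 ≈ 1.071.
Is 15/14 < 1? NO.
Since the bound 15/14 is ≥ 1, the union bound is uninformative here; it does NOT by itself certify existence.

32·p = 15/14 ≈ 1.071; existence NOT certified by the union bound.


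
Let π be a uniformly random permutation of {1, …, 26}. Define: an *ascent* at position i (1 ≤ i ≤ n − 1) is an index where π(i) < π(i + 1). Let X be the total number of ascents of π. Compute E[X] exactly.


Write X = Σ X_I over i = 1, …, 25, with X_I the indicator of one ascent.
There are 25 indicators.
For each fixed i, the pair (π(i), π(i+1)) is a uniformly random ordered pair of distinct values from {1, …, 26}; by symmetry P[π(i) < π(i+1)] = 1/2.
By linearity: E[X] = 25 · (1/2) = (26 − 1) · (1/2) = 25/2 ≈ 12.50000.

E[X] = 25/2 = 12.50000.


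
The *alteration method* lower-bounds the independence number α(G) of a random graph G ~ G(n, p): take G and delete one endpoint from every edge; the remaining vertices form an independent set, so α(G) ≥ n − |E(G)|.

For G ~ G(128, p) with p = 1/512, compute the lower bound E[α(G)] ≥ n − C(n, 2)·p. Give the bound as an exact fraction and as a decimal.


E[|E(G)|] = C(128, 2)·p = 8128 · (1/512) = 127/8.
E[α(G)] ≥ n − E[|E(G)|] = 128 − 127/8 = 897/8.
Numerically: ≈ 112.12500.
(This is only a lower bound; the true E[α(G)] may be larger.)

E[α(G)] ≥ 897/8 ≈ 112.12500.


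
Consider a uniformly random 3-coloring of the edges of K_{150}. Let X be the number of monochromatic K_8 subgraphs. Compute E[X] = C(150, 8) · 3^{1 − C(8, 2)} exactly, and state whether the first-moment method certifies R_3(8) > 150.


E[X] = C(150, 8) · 3^{1 − 28} = 5257211409450 · 3^{−27} = 5257211409450/7625597484987.
As a reduced fraction: E[X] = 584134601050/847288609443 ≈ 0.689.
Is E[X] < 1? YES.
Since E[X] < 1, there exists a 3-coloring of K_{150} with no monochromatic K_8; hence R_3(8) > 150.

E[X] = 584134601050/847288609443 ≈ 0.689; E[X] < 1, so R_3(8) > 150.


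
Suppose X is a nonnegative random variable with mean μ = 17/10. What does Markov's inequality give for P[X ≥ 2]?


μ = E[X] = 17/10, a = 2.
Markov: P[X ≥ 2] ≤ μ/a = (17/10)/2 = 17/20.
Numerically: ≈ 0.850000.
(Since a = 2 > μ = 1.700000, the bound 17/20 is < 1 and informative.)

P[X ≥ 2] ≤ 17/20 ≈ 0.850000.


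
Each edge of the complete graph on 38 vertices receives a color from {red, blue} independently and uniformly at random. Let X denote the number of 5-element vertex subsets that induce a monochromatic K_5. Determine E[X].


Let X = Σ_S X_S over the C(38, 5) = 501942 subsets S of size 5, where X_S = 1 if the K_5 on S is monochromatic.
For a fixed S, the K_5 on S has C(5, 2) = 10 edges. P[all 10 edges red] = (1/2)^10, and likewise for blue, so P[monochromatic] = 2·(1/2)^10 = 2^{1 − 10} = 1/512.
Summing: E[X] = C(38, 5) · 2^{1 − 10} = 501942 · 1/512 = 250971/256.
Numerically: E[X] ≈ 980.355.

E[X] = C(38,5)·2^(1−C(5,2)) = 250971/256 ≈ 980.355.


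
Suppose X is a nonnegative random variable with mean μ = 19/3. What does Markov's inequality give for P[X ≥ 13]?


μ = E[X] = 19/3, a = 13.
Markov: P[X ≥ 13] ≤ μ/a = (19/3)/13 = 19/39.
Numerically: ≈ 0.4872.
(Since a = 13 > μ = 6.3333, the bound 19/39 is < 1 and informative.)

P[X ≥ 13] ≤ 19/39 ≈ 0.4872.


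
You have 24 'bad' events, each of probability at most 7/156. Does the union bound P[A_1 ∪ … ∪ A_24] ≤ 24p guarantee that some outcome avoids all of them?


Union bound: P[∪_{i=1}^{24} A_i] ≤ Σ_i P[A_i] ≤ 24·p = 24·(7/156) = 14/13.
Numerically: 14/13 ≈ 1.077.
Is 14/13 < 1? NO.
Since the bound 14/13 is ≥ 1, the union bound is uninformative here; it does NOT by itself certify existence.

24·p = 14/13 ≈ 1.077; existence NOT certified by the union bound.


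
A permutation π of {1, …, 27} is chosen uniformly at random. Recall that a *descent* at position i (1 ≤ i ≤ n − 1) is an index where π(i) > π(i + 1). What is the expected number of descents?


Write X = Σ X_I over i = 1, …, 26, with X_I the indicator of one descent.
There are 26 indicators.
For each fixed i, the pair (π(i), π(i+1)) is a uniformly random ordered pair of distinct values from {1, …, 27}; by symmetry P[π(i) > π(i+1)] = 1/2.
By linearity: E[X] = 26 · (1/2) = (27 − 1) · (1/2) = 13 ≈ 13.000.

E[X] = 13 = 13.000.


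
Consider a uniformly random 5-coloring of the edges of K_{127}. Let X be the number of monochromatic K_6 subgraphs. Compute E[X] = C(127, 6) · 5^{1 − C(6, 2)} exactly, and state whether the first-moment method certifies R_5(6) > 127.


E[X] = C(127, 6) · 5^{1 − 15} = 5169379425 · 5^{−14} = 5169379425/6103515625.
As a reduced fraction: E[X] = 206775177/244140625 ≈ 0.8470.
Is E[X] < 1? YES.
Since E[X] < 1, there exists a 5-coloring of K_{127} with no monochromatic K_6; hence R_5(6) > 127.

E[X] = 206775177/244140625 ≈ 0.8470; E[X] < 1, so R_5(6) > 127.


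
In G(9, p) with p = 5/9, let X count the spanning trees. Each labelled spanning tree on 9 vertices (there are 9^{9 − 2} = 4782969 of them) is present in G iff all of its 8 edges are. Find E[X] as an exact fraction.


K_9 has 9^{9 − 2} = 4782969 labelled spanning trees.
For each such spanning tree H, let X_H = 1 if all 8 edges of H are present in G. Then P[X_H = 1] = p^{8} = (5/9)^{8} = 390625/43046721.
Summing the indicators: E[X] = Σ_H E[X_H] = 4782969 · p^{8} = 4782969 · 390625/43046721 = 390625/9.
Numerically: E[X] ≈ 43402.8.

E[X] = 4782969 · (5/9)^{8} = 390625/9 ≈ 43402.8.


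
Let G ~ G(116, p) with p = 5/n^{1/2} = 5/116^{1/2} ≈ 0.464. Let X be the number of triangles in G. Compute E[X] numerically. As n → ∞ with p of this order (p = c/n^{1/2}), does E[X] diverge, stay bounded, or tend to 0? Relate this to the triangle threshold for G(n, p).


Number of potential triangles: C(116, 3) = 253460.
Each occurs with probability p³ ≈ (0.464)³ ≈ 1.00051e-01.
By linearity: E[X] = C(116, 3)·p³ ≈ 253460 · 1.00051e-01 ≈ 25359.020.
Since α = 1/2 < 1, p = c/n^{1/2} ≫ 1/n is above the triangle threshold p ~ 1/n. Asymptotically E[X] ~ (c³/6)·n^{3(1−α)} = (5³/6)·n^{1.5} → ∞; triangles are abundant w.h.p.

E[X] ≈ 25359.020; in regime p = Θ(1/n^{1/2}) E[X] diverges (above the triangle threshold p ~ 1/n).


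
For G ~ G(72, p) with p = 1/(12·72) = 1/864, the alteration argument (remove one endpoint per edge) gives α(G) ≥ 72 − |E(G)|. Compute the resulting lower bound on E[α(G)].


E[|E(G)|] = C(72, 2)·p = 2556 · (1/864) = 71/24.
E[α(G)] ≥ n − E[|E(G)|] = 72 − 71/24 = 1657/24.
Numerically: ≈ 69.04167.
(This is only a lower bound; the true E[α(G)] may be larger.)

E[α(G)] ≥ 1657/24 ≈ 69.04167.


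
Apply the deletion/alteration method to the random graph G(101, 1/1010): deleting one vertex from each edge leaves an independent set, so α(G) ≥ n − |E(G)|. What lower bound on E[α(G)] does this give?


E[|E(G)|] = C(101, 2)·p = 5050 · (1/1010) = 5.
E[α(G)] ≥ n − E[|E(G)|] = 101 − 5 = 96.
Numerically: ≈ 96.000000.
(This is only a lower bound; the true E[α(G)] may be larger.)

E[α(G)] ≥ 96 ≈ 96.000000.


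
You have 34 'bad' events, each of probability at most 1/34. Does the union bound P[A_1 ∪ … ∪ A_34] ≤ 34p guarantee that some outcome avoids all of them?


Union bound: P[∪_{i=1}^{34} A_i] ≤ Σ_i P[A_i] ≤ 34·p = 34·(1/34) = 1.
Numerically: 1 ≈ 1.0000.
Is 1 < 1? NO.
Since the bound 1 is ≥ 1, the union bound is uninformative here; it does NOT by itself certify existence.

34·p = 1 ≈ 1.0000; existence NOT certified by the union bound.


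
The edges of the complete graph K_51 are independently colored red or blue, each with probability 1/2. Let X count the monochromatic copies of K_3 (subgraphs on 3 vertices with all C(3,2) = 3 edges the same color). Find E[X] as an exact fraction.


Let X = Σ_S X_S over the C(51, 3) = 20825 subsets S of size 3, where X_S = 1 if the K_3 on S is monochromatic.
For a fixed S, the K_3 on S has C(3, 2) = 3 edges. P[all 3 edges red] = (1/2)^3, and likewise for blue, so P[monochromatic] = 2·(1/2)^3 = 2^{1 − 3} = 1/4.
By linearity of expectation: E[X] = C(51, 3) · 2^{1 − 3} = 20825 · 1/4 = 20825/4.
Numerically: E[X] ≈ 5206.25000.

E[X] = C(51,3)·2^(1−C(3,2)) = 20825/4 ≈ 5206.25000.


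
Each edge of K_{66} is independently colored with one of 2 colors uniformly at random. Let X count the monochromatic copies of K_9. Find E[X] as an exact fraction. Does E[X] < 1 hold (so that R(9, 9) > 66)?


E[X] = C(66, 9) · 2^{1 − 36} = 37014131440 · 2^{−35} = 37014131440/34359738368.
As a reduced fraction: E[X] = 2313383215/2147483648 ≈ 1.0772530.
Is E[X] < 1? NO.
Since E[X] ≥ 1, the first-moment bound is inconclusive at n = 66; it does NOT by itself certify R(9, 9) > 66.

E[X] = 2313383215/2147483648 ≈ 1.0772530; E[X] ≥ 1; first-moment method inconclusive here.


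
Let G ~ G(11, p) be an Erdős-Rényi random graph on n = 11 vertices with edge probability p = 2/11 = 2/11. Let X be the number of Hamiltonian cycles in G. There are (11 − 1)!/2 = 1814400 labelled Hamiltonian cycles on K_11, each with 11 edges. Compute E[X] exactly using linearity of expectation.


K_11 has (11 − 1)!/2 = 1814400 labelled Hamiltonian cycles.
For each such Hamiltonian cycle H, let X_H = 1 if all 11 edges of H are present in G. Then P[X_H = 1] = p^{11} = (2/11)^{11} = 2048/285311670611.
Summing the indicators: E[X] = Σ_H E[X_H] = 1814400 · p^{11} = 1814400 · 2048/285311670611 = 3715891200/285311670611.
Numerically: E[X] ≈ 0.013024.

E[X] = 1814400 · (2/11)^{11} = 3715891200/285311670611 ≈ 0.013024.


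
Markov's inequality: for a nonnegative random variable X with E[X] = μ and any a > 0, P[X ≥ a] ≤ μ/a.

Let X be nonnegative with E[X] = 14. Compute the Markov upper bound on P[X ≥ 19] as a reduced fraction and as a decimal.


μ = E[X] = 14, a = 19.
Markov: P[X ≥ 19] ≤ μ/a = (14)/19 = 14/19.
Numerically: ≈ 0.736842.
(Since a = 19 > μ = 14.000000, the bound 14/19 is < 1 and informative.)

P[X ≥ 19] ≤ 14/19 ≈ 0.736842.


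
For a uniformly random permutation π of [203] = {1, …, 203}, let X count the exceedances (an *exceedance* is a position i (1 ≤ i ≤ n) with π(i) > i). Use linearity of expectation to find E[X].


Write X = Σ_{i=1}^{203} X_i, where X_i = 1_{π(i) > i}.
For each fixed i, π(i) is uniform over {1, …, 203} (marginal of a uniform permutation), so P[π(i) > i] = (n − i)/n. Summing: Σ_{i=1}^{203} (n − i)/n = (0 + 1 + … + 202)/203 = 203(203 − 1)/(2·203) = (203 − 1)/2.
Hence E[X] = Σ_{i=1}^{203} (203 − i)/203 = 101 ≈ 101.0000.

E[X] = 101 = 101.0000.


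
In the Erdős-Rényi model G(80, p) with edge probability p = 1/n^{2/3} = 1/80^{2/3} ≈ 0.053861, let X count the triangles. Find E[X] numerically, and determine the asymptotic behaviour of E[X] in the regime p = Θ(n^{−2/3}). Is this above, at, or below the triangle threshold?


Number of potential triangles: C(80, 3) = 82160.
Each occurs with probability p³ ≈ (0.053861)³ ≈ 1.5625000e-04.
By linearity: E[X] = C(80, 3)·p³ ≈ 82160 · 1.5625000e-04 ≈ 12.83750.
Since α = 2/3 < 1, p = c/n^{2/3} ≫ 1/n is above the triangle threshold p ~ 1/n. Asymptotically E[X] ~ (c³/6)·n^{3(1−α)} = (1³/6)·n^{1} → ∞; triangles are abundant w.h.p.

E[X] ≈ 12.83750; in regime p = Θ(1/n^{2/3}) E[X] diverges (above the triangle threshold p ~ 1/n).


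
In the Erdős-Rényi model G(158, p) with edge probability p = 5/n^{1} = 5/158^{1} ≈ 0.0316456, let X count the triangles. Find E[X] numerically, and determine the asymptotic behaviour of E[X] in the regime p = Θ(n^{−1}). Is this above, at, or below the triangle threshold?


Number of potential triangles: C(158, 3) = 644956.
Each occurs with probability p³ ≈ (0.0316456)³ ≈ 3.16912050e-05.
By linearity: E[X] = C(158, 3)·p³ ≈ 644956 · 3.16912050e-05 ≈ 20.439433.
Here α = 1, so p = 5/n is exactly at the triangle threshold p ~ 1/n. Asymptotically E[X] → c³/6 = 5³/6 = 125/6 ≈ 20.833333, a bounded constant. In this regime the triangle count is asymptotically Poisson(c³/6).

E[X] ≈ 20.439433; in regime p = Θ(1/n^{1}) E[X] stays bounded (at the triangle threshold p ~ 1/n).


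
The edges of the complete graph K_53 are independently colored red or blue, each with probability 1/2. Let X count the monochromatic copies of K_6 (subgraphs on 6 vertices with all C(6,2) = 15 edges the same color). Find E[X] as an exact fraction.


Let X = Σ_S X_S over the C(53, 6) = 22957480 subsets S of size 6, where X_S = 1 if the K_6 on S is monochromatic.
For a fixed S, the K_6 on S has C(6, 2) = 15 edges. P[all 15 edges red] = (1/2)^15, and likewise for blue, so P[monochromatic] = 2·(1/2)^15 = 2^{1 − 15} = 1/16384.
By linearity: E[X] = C(53, 6) · 2^{1 − 15} = 22957480 · 1/16384 = 2869685/2048.
Numerically: E[X] ≈ 1401.21338.

E[X] = C(53,6)·2^(1−C(6,2)) = 2869685/2048 ≈ 1401.21338.


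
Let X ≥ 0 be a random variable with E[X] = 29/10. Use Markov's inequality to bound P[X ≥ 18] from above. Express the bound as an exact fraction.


μ = E[X] = 29/10, a = 18.
Markov: P[X ≥ 18] ≤ μ/a = (29/10)/18 = 29/180.
Numerically: ≈ 0.161111.
(Since a = 18 > μ = 2.900000, the bound 29/180 is < 1 and informative.)

P[X ≥ 18] ≤ 29/180 ≈ 0.161111.


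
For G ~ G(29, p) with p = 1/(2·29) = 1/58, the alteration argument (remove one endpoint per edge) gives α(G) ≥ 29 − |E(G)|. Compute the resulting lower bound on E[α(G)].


E[|E(G)|] = C(29, 2)·p = 406 · (1/58) = 7.
E[α(G)] ≥ n − E[|E(G)|] = 29 − 7 = 22.
Numerically: ≈ 22.000.
(This is only a lower bound; the true E[α(G)] may be larger.)

E[α(G)] ≥ 22 ≈ 22.000.


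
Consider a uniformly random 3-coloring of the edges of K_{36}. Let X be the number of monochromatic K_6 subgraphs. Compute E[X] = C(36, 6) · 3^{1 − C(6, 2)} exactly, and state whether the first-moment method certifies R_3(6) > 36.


E[X] = C(36, 6) · 3^{1 − 15} = 1947792 · 3^{−14} = 1947792/4782969.
As a reduced fraction: E[X] = 649264/1594323 ≈ 0.4072.
Is E[X] < 1? YES.
Since E[X] < 1, there exists a 3-coloring of K_{36} with no monochromatic K_6; hence R_3(6) > 36.

E[X] = 649264/1594323 ≈ 0.4072; E[X] < 1, so R_3(6) > 36.


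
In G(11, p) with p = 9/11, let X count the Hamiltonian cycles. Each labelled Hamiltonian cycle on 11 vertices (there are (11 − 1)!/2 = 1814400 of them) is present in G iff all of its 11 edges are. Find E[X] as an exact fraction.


K_11 has (11 − 1)!/2 = 1814400 labelled Hamiltonian cycles.
For each such Hamiltonian cycle H, let X_H = 1 if all 11 edges of H are present in G. Then P[X_H = 1] = p^{11} = (9/11)^{11} = 31381059609/285311670611.
By linearity of expectation: E[X] = Σ_H E[X_H] = 1814400 · p^{11} = 1814400 · 31381059609/285311670611 = 56937794554569600/285311670611.
Numerically: E[X] ≈ 199563.

E[X] = 1814400 · (9/11)^{11} = 56937794554569600/285311670611 ≈ 199563.


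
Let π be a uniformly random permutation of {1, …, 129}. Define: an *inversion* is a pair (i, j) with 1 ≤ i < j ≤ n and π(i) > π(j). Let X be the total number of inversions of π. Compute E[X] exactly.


Write X = Σ X_I over the C(129, 2) = 8256 pairs i < j, with X_I the indicator of one inversion.
There are 8256 indicators.
For each fixed pair i < j, the values π(i) and π(j) are two distinct elements of {1, …, 129} in uniformly random order; by symmetry P[π(i) > π(j)] = 1/2.
By linearity: E[X] = 8256 · (1/2) = C(129, 2) · (1/2) = 8256/2 = 4128 ≈ 4128.000.

E[X] = 4128 = 4128.000.


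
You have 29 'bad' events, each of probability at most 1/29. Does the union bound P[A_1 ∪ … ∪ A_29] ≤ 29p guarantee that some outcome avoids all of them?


Union bound: P[∪_{i=1}^{29} A_i] ≤ Σ_i P[A_i] ≤ 29·p = 29·(1/29) = 1.
Numerically: 1 ≈ 1.000.
Is 1 < 1? NO.
Since the bound 1 is ≥ 1, the union bound is uninformative here; it does NOT by itself certify existence.

29·p = 1 ≈ 1.000; existence NOT certified by the union bound.


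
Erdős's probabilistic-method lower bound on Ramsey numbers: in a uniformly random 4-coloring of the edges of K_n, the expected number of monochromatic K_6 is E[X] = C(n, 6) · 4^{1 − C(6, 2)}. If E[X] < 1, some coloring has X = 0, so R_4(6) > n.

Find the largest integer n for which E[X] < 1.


We need C(n, 6) · 4^{1 − 15} < 1, i.e. C(n, 6) < 4^{15 − 1} = 268435456.
Check values of n near the boundary:
  n = 74: C(74, 6) = 185250786; 185250786 < 268435456? YES
  n = 75: C(75, 6) = 201359550; 201359550 < 268435456? YES
  n = 76: C(76, 6) = 218618940; 218618940 < 268435456? YES
  n = 77: C(77, 6) = 237093780; 237093780 < 268435456? YES
  n = 78: C(78, 6) = 256851595; 256851595 < 268435456? YES
  n = 79: C(79, 6) = 277962685; 277962685 < 268435456? NO
  n = 80: C(80, 6) = 300500200; 300500200 < 268435456? NO
  n = 81: C(81, 6) = 324540216; 324540216 < 268435456? NO
The largest n with C(n, 6) < 268435456 is n = 78 (where E[X] = 256851595/268435456 ≈ 0.9568). Hence R_4(6) > 78, i.e. R_4(6) ≥ 79.

Largest n = 78; hence R_4(6) > 78.


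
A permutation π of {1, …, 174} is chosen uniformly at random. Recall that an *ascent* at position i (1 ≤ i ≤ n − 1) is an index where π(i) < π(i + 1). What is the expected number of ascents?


Write X = Σ X_I over i = 1, …, 173, with X_I the indicator of one ascent.
There are 173 indicators.
For each fixed i, the pair (π(i), π(i+1)) is a uniformly random ordered pair of distinct values from {1, …, 174}; by symmetry P[π(i) < π(i+1)] = 1/2.
By linearity: E[X] = 173 · (1/2) = (174 − 1) · (1/2) = 173/2 ≈ 86.500.

E[X] = 173/2 = 86.500.


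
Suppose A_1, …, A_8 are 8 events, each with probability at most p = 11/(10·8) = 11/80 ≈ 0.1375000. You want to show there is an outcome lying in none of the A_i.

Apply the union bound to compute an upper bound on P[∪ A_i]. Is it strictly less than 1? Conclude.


Union bound: P[∪_{i=1}^{8} A_i] ≤ Σ_i P[A_i] ≤ 8·p = 8·(11/80) = 11/10.
Numerically: 11/10 ≈ 1.1000000.
Is 11/10 < 1? NO.
Since the bound 11/10 is ≥ 1, the union bound is uninformative here; it does NOT by itself certify existence.

8·p = 11/10 ≈ 1.1000000; existence NOT certified by the union bound.


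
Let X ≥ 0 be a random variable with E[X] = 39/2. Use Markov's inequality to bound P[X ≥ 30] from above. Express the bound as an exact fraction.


μ = E[X] = 39/2, a = 30.
Markov: P[X ≥ 30] ≤ μ/a = (39/2)/30 = 13/20.
Numerically: ≈ 0.650.
(Since a = 30 > μ = 19.500, the bound 13/20 is < 1 and informative.)

P[X ≥ 30] ≤ 13/20 ≈ 0.650.


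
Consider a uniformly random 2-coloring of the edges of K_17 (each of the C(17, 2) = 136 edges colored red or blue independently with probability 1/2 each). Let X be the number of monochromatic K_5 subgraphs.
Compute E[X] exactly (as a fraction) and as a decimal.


Let X = Σ_S X_S over the C(17, 5) = 6188 subsets S of size 5, where X_S = 1 if the K_5 on S is monochromatic.
For a fixed S, the K_5 on S has C(5, 2) = 10 edges. P[all 10 edges red] = (1/2)^10, and likewise for blue, so P[monochromatic] = 2·(1/2)^10 = 2^{1 − 10} = 1/512.
By linearity: E[X] = C(17, 5) · 2^{1 − 10} = 6188 · 1/512 = 1547/128.
Numerically: E[X] ≈ 12.08594.

E[X] = C(17,5)·2^(1−C(5,2)) = 1547/128 ≈ 12.08594.


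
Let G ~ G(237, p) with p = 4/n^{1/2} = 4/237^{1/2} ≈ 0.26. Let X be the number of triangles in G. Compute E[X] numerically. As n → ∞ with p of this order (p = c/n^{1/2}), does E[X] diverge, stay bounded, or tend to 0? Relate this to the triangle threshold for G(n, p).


Number of potential triangles: C(237, 3) = 2190670.
Each occurs with probability p³ ≈ (0.26)³ ≈ 1.75411e-02.
By linearity: E[X] = C(237, 3)·p³ ≈ 2190670 · 1.75411e-02 ≈ 38426.817.
Since α = 1/2 < 1, p = c/n^{1/2} ≫ 1/n is above the triangle threshold p ~ 1/n. Asymptotically E[X] ~ (c³/6)·n^{3(1−α)} = (4³/6)·n^{1.5} → ∞; triangles are abundant w.h.p.

E[X] ≈ 38426.817; in regime p = Θ(1/n^{1/2}) E[X] diverges (above the triangle threshold p ~ 1/n).


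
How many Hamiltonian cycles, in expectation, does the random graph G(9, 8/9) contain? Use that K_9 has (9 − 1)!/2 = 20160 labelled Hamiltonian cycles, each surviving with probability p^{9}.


K_9 has (9 − 1)!/2 = 20160 labelled Hamiltonian cycles.
For each such Hamiltonian cycle H, let X_H = 1 if all 9 edges of H are present in G. Then P[X_H = 1] = p^{9} = (8/9)^{9} = 134217728/387420489.
By linearity of expectation: E[X] = Σ_H E[X_H] = 20160 · p^{9} = 20160 · 134217728/387420489 = 300647710720/43046721.
Numerically: E[X] ≈ 6984.22.

E[X] = 20160 · (8/9)^{9} = 300647710720/43046721 ≈ 6984.22.


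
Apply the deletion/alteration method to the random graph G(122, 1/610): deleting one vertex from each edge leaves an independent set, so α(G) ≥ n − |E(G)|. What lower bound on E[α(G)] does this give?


E[|E(G)|] = C(122, 2)·p = 7381 · (1/610) = 121/10.
E[α(G)] ≥ n − E[|E(G)|] = 122 − 121/10 = 1099/10.
Numerically: ≈ 109.900000.
(This is only a lower bound; the true E[α(G)] may be larger.)

E[α(G)] ≥ 1099/10 ≈ 109.900000.


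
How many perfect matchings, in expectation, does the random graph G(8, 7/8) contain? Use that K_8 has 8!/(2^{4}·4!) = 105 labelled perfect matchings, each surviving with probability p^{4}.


K_8 has 8!/(2^{4}·4!) = 105 labelled perfect matchings.
For each such perfect matching H, let X_H = 1 if all 4 edges of H are present in G. Then P[X_H = 1] = p^{4} = (7/8)^{4} = 2401/4096.
By linearity of expectation: E[X] = Σ_H E[X_H] = 105 · p^{4} = 105 · 2401/4096 = 252105/4096.
Numerically: E[X] ≈ 61.55.

E[X] = 105 · (7/8)^{4} = 252105/4096 ≈ 61.55.


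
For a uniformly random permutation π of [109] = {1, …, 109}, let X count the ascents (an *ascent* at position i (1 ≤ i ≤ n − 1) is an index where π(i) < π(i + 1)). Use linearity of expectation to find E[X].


Write X = Σ X_I over i = 1, …, 108, with X_I the indicator of one ascent.
There are 108 indicators.
For each fixed i, the pair (π(i), π(i+1)) is a uniformly random ordered pair of distinct values from {1, …, 109}; by symmetry P[π(i) < π(i+1)] = 1/2.
By linearity: E[X] = 108 · (1/2) = (109 − 1) · (1/2) = 54 ≈ 54.000000.

E[X] = 54 = 54.000000.


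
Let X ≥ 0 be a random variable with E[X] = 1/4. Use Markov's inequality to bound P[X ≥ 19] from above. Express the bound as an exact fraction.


μ = E[X] = 1/4, a = 19.
Markov: P[X ≥ 19] ≤ μ/a = (1/4)/19 = 1/76.
Numerically: ≈ 0.013.
(Since a = 19 > μ = 0.250, the bound 1/76 is < 1 and informative.)

P[X ≥ 19] ≤ 1/76 ≈ 0.013.


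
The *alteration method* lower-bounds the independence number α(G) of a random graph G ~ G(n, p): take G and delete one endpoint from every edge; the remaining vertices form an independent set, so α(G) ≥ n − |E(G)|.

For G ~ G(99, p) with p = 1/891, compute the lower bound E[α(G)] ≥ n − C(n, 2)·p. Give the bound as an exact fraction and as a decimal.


E[|E(G)|] = C(99, 2)·p = 4851 · (1/891) = 49/9.
E[α(G)] ≥ n − E[|E(G)|] = 99 − 49/9 = 842/9.
Numerically: ≈ 93.55556.
(This is only a lower bound; the true E[α(G)] may be larger.)

E[α(G)] ≥ 842/9 ≈ 93.55556.


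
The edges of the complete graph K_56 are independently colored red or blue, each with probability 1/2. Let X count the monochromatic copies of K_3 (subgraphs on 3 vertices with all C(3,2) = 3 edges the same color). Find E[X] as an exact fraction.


Let X = Σ_S X_S over the C(56, 3) = 27720 subsets S of size 3, where X_S = 1 if the K_3 on S is monochromatic.
For a fixed S, the K_3 on S has C(3, 2) = 3 edges. P[all 3 edges red] = (1/2)^3, and likewise for blue, so P[monochromatic] = 2·(1/2)^3 = 2^{1 − 3} = 1/4.
By linearity: E[X] = C(56, 3) · 2^{1 − 3} = 27720 · 1/4 = 6930.
Numerically: E[X] ≈ 6930.00000.

E[X] = C(56,3)·2^(1−C(3,2)) = 6930 ≈ 6930.00000.


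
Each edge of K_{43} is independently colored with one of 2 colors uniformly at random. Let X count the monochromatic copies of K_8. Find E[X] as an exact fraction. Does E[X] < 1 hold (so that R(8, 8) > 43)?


E[X] = C(43, 8) · 2^{1 − 28} = 145008513 · 2^{−27} = 145008513/134217728.
As a reduced fraction: E[X] = 145008513/134217728 ≈ 1.08040.
Is E[X] < 1? NO.
Since E[X] ≥ 1, the first-moment bound is inconclusive at n = 43; it does NOT by itself certify R(8, 8) > 43.

E[X] = 145008513/134217728 ≈ 1.08040; E[X] ≥ 1; first-moment method inconclusive here.


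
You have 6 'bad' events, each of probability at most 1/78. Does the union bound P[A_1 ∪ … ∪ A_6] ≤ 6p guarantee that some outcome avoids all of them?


Union bound: P[∪_{i=1}^{6} A_i] ≤ Σ_i P[A_i] ≤ 6·p = 6·(1/78) = 1/13.
Numerically: 1/13 ≈ 0.0769231.
Is 1/13 < 1? YES.
Since P[∪ A_i] ≤ 1/13 < 1, the complement has P[∩ A_i^c] ≥ 1 − 1/13 = 12/13 > 0, so some outcome avoids every A_i.

6·p = 1/13 ≈ 0.0769231; existence CERTIFIED by the union bound.


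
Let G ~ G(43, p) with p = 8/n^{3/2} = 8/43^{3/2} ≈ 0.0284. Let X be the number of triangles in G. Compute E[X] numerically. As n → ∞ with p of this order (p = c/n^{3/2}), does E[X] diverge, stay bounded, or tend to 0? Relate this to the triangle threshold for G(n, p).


Number of potential triangles: C(43, 3) = 12341.
Each occurs with probability p³ ≈ (0.0284)³ ≈ 2.28382e-05.
By linearity: E[X] = C(43, 3)·p³ ≈ 12341 · 2.28382e-05 ≈ 0.282.
Since α = 3/2 > 1, p = c/n^{3/2} = o(1/n) is below the triangle threshold p ~ 1/n. Asymptotically E[X] ~ (c³/6)·n^{3(1−α)} = (8³/6)·n^{-1.5} → 0, so by Markov's inequality G has no triangles w.h.p.

E[X] ≈ 0.282; in regime p = Θ(1/n^{3/2}) E[X] tends to 0 (below the triangle threshold p ~ 1/n).


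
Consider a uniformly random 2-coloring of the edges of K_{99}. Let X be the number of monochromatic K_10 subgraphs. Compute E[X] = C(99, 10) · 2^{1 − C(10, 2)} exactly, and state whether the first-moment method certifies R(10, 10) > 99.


E[X] = C(99, 10) · 2^{1 − 45} = 15579278510796 · 2^{−44} = 15579278510796/17592186044416.
As a reduced fraction: E[X] = 3894819627699/4398046511104 ≈ 0.8856.
Is E[X] < 1? YES.
Since E[X] < 1, there exists a 2-coloring of K_{99} with no monochromatic K_10; hence R(10, 10) > 99.

E[X] = 3894819627699/4398046511104 ≈ 0.8856; E[X] < 1, so R(10, 10) > 99.
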